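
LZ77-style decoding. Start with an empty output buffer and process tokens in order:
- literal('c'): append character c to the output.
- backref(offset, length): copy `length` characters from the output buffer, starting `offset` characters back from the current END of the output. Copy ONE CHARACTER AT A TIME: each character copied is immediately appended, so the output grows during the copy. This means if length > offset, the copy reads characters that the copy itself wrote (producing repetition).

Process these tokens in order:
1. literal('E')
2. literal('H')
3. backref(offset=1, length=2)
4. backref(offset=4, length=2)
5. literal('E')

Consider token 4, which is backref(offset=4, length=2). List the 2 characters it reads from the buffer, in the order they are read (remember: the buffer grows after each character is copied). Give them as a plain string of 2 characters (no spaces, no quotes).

Token 1: literal('E'). Output: "E"
Token 2: literal('H'). Output: "EH"
Token 3: backref(off=1, len=2) (overlapping!). Copied 'HH' from pos 1. Output: "EHHH"
Token 4: backref(off=4, len=2). Buffer before: "EHHH" (len 4)
  byte 1: read out[0]='E', append. Buffer now: "EHHHE"
  byte 2: read out[1]='H', append. Buffer now: "EHHHEH"

Answer: EH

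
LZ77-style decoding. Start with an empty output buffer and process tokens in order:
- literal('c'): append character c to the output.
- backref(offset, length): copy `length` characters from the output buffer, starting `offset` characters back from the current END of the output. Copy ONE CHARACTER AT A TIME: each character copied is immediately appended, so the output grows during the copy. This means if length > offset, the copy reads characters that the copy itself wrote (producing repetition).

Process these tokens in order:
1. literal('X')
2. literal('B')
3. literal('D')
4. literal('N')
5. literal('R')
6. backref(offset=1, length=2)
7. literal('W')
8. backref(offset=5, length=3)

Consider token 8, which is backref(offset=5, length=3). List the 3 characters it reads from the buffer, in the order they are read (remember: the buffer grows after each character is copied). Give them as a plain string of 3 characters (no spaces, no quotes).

Answer: NRR

Derivation:
Token 1: literal('X'). Output: "X"
Token 2: literal('B'). Output: "XB"
Token 3: literal('D'). Output: "XBD"
Token 4: literal('N'). Output: "XBDN"
Token 5: literal('R'). Output: "XBDNR"
Token 6: backref(off=1, len=2) (overlapping!). Copied 'RR' from pos 4. Output: "XBDNRRR"
Token 7: literal('W'). Output: "XBDNRRRW"
Token 8: backref(off=5, len=3). Buffer before: "XBDNRRRW" (len 8)
  byte 1: read out[3]='N', append. Buffer now: "XBDNRRRWN"
  byte 2: read out[4]='R', append. Buffer now: "XBDNRRRWNR"
  byte 3: read out[5]='R', append. Buffer now: "XBDNRRRWNRR"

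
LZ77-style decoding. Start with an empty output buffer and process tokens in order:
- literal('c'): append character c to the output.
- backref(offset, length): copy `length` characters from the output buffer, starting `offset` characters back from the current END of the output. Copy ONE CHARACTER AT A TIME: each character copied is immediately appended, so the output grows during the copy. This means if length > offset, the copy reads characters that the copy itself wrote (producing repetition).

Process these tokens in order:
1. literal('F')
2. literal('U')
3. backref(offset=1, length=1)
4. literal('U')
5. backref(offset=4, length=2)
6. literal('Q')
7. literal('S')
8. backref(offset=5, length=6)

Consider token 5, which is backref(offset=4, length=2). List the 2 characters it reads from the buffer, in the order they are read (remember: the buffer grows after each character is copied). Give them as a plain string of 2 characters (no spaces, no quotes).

Answer: FU

Derivation:
Token 1: literal('F'). Output: "F"
Token 2: literal('U'). Output: "FU"
Token 3: backref(off=1, len=1). Copied 'U' from pos 1. Output: "FUU"
Token 4: literal('U'). Output: "FUUU"
Token 5: backref(off=4, len=2). Buffer before: "FUUU" (len 4)
  byte 1: read out[0]='F', append. Buffer now: "FUUUF"
  byte 2: read out[1]='U', append. Buffer now: "FUUUFU"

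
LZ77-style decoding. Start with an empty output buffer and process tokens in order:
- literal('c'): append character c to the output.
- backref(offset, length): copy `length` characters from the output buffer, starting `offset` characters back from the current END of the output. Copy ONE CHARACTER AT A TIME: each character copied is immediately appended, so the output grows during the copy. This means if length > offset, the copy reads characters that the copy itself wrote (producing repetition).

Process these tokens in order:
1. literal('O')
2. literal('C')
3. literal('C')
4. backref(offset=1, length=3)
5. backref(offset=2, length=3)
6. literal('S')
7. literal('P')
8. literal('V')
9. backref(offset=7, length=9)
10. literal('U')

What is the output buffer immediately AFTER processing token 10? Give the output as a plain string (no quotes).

Answer: OCCCCCCCCSPVCCCCSPVCCU

Derivation:
Token 1: literal('O'). Output: "O"
Token 2: literal('C'). Output: "OC"
Token 3: literal('C'). Output: "OCC"
Token 4: backref(off=1, len=3) (overlapping!). Copied 'CCC' from pos 2. Output: "OCCCCC"
Token 5: backref(off=2, len=3) (overlapping!). Copied 'CCC' from pos 4. Output: "OCCCCCCCC"
Token 6: literal('S'). Output: "OCCCCCCCCS"
Token 7: literal('P'). Output: "OCCCCCCCCSP"
Token 8: literal('V'). Output: "OCCCCCCCCSPV"
Token 9: backref(off=7, len=9) (overlapping!). Copied 'CCCCSPVCC' from pos 5. Output: "OCCCCCCCCSPVCCCCSPVCC"
Token 10: literal('U'). Output: "OCCCCCCCCSPVCCCCSPVCCU"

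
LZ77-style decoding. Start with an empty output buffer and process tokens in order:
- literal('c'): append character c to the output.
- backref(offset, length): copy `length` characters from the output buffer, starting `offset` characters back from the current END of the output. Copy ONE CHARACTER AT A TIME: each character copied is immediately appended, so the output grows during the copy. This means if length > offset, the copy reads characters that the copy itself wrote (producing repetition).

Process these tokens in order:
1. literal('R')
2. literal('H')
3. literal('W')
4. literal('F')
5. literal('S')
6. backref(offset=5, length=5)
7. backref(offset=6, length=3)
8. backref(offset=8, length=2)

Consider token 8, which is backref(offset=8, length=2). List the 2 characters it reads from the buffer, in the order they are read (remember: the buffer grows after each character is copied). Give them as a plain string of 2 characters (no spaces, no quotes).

Token 1: literal('R'). Output: "R"
Token 2: literal('H'). Output: "RH"
Token 3: literal('W'). Output: "RHW"
Token 4: literal('F'). Output: "RHWF"
Token 5: literal('S'). Output: "RHWFS"
Token 6: backref(off=5, len=5). Copied 'RHWFS' from pos 0. Output: "RHWFSRHWFS"
Token 7: backref(off=6, len=3). Copied 'SRH' from pos 4. Output: "RHWFSRHWFSSRH"
Token 8: backref(off=8, len=2). Buffer before: "RHWFSRHWFSSRH" (len 13)
  byte 1: read out[5]='R', append. Buffer now: "RHWFSRHWFSSRHR"
  byte 2: read out[6]='H', append. Buffer now: "RHWFSRHWFSSRHRH"

Answer: RH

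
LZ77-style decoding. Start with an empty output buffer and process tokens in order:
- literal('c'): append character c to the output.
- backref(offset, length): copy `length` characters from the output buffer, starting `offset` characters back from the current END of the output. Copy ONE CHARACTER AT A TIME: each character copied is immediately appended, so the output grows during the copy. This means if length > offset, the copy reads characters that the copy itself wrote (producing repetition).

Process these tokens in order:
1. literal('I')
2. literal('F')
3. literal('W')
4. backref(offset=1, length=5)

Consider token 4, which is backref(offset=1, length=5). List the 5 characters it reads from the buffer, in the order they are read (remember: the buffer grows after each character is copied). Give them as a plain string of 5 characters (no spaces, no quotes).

Token 1: literal('I'). Output: "I"
Token 2: literal('F'). Output: "IF"
Token 3: literal('W'). Output: "IFW"
Token 4: backref(off=1, len=5). Buffer before: "IFW" (len 3)
  byte 1: read out[2]='W', append. Buffer now: "IFWW"
  byte 2: read out[3]='W', append. Buffer now: "IFWWW"
  byte 3: read out[4]='W', append. Buffer now: "IFWWWW"
  byte 4: read out[5]='W', append. Buffer now: "IFWWWWW"
  byte 5: read out[6]='W', append. Buffer now: "IFWWWWWW"

Answer: WWWWW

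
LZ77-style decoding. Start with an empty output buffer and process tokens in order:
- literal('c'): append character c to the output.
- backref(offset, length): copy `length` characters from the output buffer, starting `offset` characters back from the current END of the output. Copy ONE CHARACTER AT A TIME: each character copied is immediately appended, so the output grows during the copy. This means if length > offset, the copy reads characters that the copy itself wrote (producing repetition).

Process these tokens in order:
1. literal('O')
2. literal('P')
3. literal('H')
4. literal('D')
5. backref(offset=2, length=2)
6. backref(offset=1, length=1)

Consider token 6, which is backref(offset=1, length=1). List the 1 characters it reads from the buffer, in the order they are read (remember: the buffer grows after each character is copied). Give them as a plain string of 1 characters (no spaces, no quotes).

Answer: D

Derivation:
Token 1: literal('O'). Output: "O"
Token 2: literal('P'). Output: "OP"
Token 3: literal('H'). Output: "OPH"
Token 4: literal('D'). Output: "OPHD"
Token 5: backref(off=2, len=2). Copied 'HD' from pos 2. Output: "OPHDHD"
Token 6: backref(off=1, len=1). Buffer before: "OPHDHD" (len 6)
  byte 1: read out[5]='D', append. Buffer now: "OPHDHDD"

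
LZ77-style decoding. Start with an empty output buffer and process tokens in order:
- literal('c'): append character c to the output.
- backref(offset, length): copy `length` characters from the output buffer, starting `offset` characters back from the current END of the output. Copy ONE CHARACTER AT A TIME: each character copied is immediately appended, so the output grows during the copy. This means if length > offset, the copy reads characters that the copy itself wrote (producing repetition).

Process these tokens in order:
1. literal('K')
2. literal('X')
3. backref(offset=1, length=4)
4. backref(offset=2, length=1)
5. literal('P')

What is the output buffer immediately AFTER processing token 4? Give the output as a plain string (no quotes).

Token 1: literal('K'). Output: "K"
Token 2: literal('X'). Output: "KX"
Token 3: backref(off=1, len=4) (overlapping!). Copied 'XXXX' from pos 1. Output: "KXXXXX"
Token 4: backref(off=2, len=1). Copied 'X' from pos 4. Output: "KXXXXXX"

Answer: KXXXXXX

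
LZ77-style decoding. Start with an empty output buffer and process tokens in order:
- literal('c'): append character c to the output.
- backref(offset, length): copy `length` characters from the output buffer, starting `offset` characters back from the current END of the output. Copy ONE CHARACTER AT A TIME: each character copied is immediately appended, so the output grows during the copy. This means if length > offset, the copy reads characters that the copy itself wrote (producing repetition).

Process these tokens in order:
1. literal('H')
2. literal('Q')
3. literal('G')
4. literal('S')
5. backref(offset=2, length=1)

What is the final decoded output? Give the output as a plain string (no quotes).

Token 1: literal('H'). Output: "H"
Token 2: literal('Q'). Output: "HQ"
Token 3: literal('G'). Output: "HQG"
Token 4: literal('S'). Output: "HQGS"
Token 5: backref(off=2, len=1). Copied 'G' from pos 2. Output: "HQGSG"

Answer: HQGSG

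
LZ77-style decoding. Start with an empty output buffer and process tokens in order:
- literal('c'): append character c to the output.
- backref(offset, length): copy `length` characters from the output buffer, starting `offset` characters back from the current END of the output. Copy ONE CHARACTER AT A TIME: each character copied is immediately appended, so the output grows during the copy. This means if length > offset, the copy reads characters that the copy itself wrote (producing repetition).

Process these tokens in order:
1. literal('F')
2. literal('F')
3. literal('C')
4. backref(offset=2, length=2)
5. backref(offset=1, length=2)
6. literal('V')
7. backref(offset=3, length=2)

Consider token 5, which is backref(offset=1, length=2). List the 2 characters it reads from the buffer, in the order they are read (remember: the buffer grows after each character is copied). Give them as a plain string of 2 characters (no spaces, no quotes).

Answer: CC

Derivation:
Token 1: literal('F'). Output: "F"
Token 2: literal('F'). Output: "FF"
Token 3: literal('C'). Output: "FFC"
Token 4: backref(off=2, len=2). Copied 'FC' from pos 1. Output: "FFCFC"
Token 5: backref(off=1, len=2). Buffer before: "FFCFC" (len 5)
  byte 1: read out[4]='C', append. Buffer now: "FFCFCC"
  byte 2: read out[5]='C', append. Buffer now: "FFCFCCC"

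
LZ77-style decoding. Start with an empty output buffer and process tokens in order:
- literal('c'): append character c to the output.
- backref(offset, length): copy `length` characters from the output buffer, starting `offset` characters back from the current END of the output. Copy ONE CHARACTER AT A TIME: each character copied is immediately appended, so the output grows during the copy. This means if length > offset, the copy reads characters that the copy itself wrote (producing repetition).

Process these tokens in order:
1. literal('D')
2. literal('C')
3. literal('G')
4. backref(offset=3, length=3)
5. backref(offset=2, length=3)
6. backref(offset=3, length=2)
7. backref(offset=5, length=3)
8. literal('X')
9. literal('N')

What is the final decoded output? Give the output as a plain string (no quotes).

Answer: DCGDCGCGCCGCGCXN

Derivation:
Token 1: literal('D'). Output: "D"
Token 2: literal('C'). Output: "DC"
Token 3: literal('G'). Output: "DCG"
Token 4: backref(off=3, len=3). Copied 'DCG' from pos 0. Output: "DCGDCG"
Token 5: backref(off=2, len=3) (overlapping!). Copied 'CGC' from pos 4. Output: "DCGDCGCGC"
Token 6: backref(off=3, len=2). Copied 'CG' from pos 6. Output: "DCGDCGCGCCG"
Token 7: backref(off=5, len=3). Copied 'CGC' from pos 6. Output: "DCGDCGCGCCGCGC"
Token 8: literal('X'). Output: "DCGDCGCGCCGCGCX"
Token 9: literal('N'). Output: "DCGDCGCGCCGCGCXN"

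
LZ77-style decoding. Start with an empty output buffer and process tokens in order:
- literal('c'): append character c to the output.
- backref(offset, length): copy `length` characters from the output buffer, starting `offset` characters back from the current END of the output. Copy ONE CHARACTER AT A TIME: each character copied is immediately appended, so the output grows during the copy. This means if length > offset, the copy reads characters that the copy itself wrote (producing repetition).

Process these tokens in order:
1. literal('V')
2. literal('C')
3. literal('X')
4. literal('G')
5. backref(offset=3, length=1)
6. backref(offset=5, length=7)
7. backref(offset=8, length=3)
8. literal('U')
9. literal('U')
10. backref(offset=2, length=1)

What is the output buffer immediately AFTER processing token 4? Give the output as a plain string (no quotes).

Token 1: literal('V'). Output: "V"
Token 2: literal('C'). Output: "VC"
Token 3: literal('X'). Output: "VCX"
Token 4: literal('G'). Output: "VCXG"

Answer: VCXG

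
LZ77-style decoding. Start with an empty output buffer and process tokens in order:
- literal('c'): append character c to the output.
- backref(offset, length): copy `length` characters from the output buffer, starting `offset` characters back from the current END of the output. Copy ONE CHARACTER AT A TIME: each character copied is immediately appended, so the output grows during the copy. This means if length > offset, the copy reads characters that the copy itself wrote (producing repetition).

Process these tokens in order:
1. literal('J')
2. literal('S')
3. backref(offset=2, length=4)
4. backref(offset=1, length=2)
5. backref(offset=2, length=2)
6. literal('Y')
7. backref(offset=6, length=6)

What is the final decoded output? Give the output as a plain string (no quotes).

Token 1: literal('J'). Output: "J"
Token 2: literal('S'). Output: "JS"
Token 3: backref(off=2, len=4) (overlapping!). Copied 'JSJS' from pos 0. Output: "JSJSJS"
Token 4: backref(off=1, len=2) (overlapping!). Copied 'SS' from pos 5. Output: "JSJSJSSS"
Token 5: backref(off=2, len=2). Copied 'SS' from pos 6. Output: "JSJSJSSSSS"
Token 6: literal('Y'). Output: "JSJSJSSSSSY"
Token 7: backref(off=6, len=6). Copied 'SSSSSY' from pos 5. Output: "JSJSJSSSSSYSSSSSY"

Answer: JSJSJSSSSSYSSSSSY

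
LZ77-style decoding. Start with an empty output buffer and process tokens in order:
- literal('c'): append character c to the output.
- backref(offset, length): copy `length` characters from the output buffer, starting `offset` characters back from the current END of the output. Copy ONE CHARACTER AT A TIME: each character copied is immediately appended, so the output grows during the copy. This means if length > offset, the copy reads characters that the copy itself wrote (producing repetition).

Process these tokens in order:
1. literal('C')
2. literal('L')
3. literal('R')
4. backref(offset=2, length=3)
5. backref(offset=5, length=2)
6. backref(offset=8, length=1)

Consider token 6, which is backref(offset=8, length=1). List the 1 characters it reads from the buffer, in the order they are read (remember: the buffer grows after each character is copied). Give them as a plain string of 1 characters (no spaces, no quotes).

Answer: C

Derivation:
Token 1: literal('C'). Output: "C"
Token 2: literal('L'). Output: "CL"
Token 3: literal('R'). Output: "CLR"
Token 4: backref(off=2, len=3) (overlapping!). Copied 'LRL' from pos 1. Output: "CLRLRL"
Token 5: backref(off=5, len=2). Copied 'LR' from pos 1. Output: "CLRLRLLR"
Token 6: backref(off=8, len=1). Buffer before: "CLRLRLLR" (len 8)
  byte 1: read out[0]='C', append. Buffer now: "CLRLRLLRC"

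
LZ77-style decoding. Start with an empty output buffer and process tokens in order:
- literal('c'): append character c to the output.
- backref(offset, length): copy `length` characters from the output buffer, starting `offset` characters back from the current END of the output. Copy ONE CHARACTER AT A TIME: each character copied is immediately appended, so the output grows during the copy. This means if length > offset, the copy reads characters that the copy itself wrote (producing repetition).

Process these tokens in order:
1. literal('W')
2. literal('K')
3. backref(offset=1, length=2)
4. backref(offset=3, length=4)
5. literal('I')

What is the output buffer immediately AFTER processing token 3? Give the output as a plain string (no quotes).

Answer: WKKK

Derivation:
Token 1: literal('W'). Output: "W"
Token 2: literal('K'). Output: "WK"
Token 3: backref(off=1, len=2) (overlapping!). Copied 'KK' from pos 1. Output: "WKKK"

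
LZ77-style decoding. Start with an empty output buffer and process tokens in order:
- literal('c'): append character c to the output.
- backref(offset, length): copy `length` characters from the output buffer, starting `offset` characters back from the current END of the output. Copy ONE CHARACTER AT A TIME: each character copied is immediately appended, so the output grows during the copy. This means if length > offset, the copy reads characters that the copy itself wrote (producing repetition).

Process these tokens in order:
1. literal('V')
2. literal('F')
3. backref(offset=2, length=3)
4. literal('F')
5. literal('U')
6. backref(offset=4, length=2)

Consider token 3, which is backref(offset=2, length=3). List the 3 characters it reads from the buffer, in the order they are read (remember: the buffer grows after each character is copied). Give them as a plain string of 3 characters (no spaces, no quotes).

Answer: VFV

Derivation:
Token 1: literal('V'). Output: "V"
Token 2: literal('F'). Output: "VF"
Token 3: backref(off=2, len=3). Buffer before: "VF" (len 2)
  byte 1: read out[0]='V', append. Buffer now: "VFV"
  byte 2: read out[1]='F', append. Buffer now: "VFVF"
  byte 3: read out[2]='V', append. Buffer now: "VFVFV"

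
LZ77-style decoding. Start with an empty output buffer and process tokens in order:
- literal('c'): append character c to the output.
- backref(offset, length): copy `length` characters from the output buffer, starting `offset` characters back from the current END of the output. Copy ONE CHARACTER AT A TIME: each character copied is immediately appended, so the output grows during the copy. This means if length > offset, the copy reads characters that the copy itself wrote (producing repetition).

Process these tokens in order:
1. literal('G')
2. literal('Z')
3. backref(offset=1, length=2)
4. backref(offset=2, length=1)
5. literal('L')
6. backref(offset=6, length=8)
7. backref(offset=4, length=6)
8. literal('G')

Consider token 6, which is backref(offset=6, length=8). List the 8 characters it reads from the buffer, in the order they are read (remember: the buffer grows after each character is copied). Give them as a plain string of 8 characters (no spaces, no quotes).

Answer: GZZZZLGZ

Derivation:
Token 1: literal('G'). Output: "G"
Token 2: literal('Z'). Output: "GZ"
Token 3: backref(off=1, len=2) (overlapping!). Copied 'ZZ' from pos 1. Output: "GZZZ"
Token 4: backref(off=2, len=1). Copied 'Z' from pos 2. Output: "GZZZZ"
Token 5: literal('L'). Output: "GZZZZL"
Token 6: backref(off=6, len=8). Buffer before: "GZZZZL" (len 6)
  byte 1: read out[0]='G', append. Buffer now: "GZZZZLG"
  byte 2: read out[1]='Z', append. Buffer now: "GZZZZLGZ"
  byte 3: read out[2]='Z', append. Buffer now: "GZZZZLGZZ"
  byte 4: read out[3]='Z', append. Buffer now: "GZZZZLGZZZ"
  byte 5: read out[4]='Z', append. Buffer now: "GZZZZLGZZZZ"
  byte 6: read out[5]='L', append. Buffer now: "GZZZZLGZZZZL"
  byte 7: read out[6]='G', append. Buffer now: "GZZZZLGZZZZLG"
  byte 8: read out[7]='Z', append. Buffer now: "GZZZZLGZZZZLGZ"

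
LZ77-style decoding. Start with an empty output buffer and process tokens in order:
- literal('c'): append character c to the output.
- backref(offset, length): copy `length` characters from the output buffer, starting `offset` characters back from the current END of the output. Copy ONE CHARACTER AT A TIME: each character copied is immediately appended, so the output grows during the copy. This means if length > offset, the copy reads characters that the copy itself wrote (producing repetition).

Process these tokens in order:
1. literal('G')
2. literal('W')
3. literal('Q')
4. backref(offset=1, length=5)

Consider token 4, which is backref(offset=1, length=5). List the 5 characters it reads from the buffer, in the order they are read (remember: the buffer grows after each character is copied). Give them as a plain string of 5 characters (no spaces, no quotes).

Answer: QQQQQ

Derivation:
Token 1: literal('G'). Output: "G"
Token 2: literal('W'). Output: "GW"
Token 3: literal('Q'). Output: "GWQ"
Token 4: backref(off=1, len=5). Buffer before: "GWQ" (len 3)
  byte 1: read out[2]='Q', append. Buffer now: "GWQQ"
  byte 2: read out[3]='Q', append. Buffer now: "GWQQQ"
  byte 3: read out[4]='Q', append. Buffer now: "GWQQQQ"
  byte 4: read out[5]='Q', append. Buffer now: "GWQQQQQ"
  byte 5: read out[6]='Q', append. Buffer now: "GWQQQQQQ"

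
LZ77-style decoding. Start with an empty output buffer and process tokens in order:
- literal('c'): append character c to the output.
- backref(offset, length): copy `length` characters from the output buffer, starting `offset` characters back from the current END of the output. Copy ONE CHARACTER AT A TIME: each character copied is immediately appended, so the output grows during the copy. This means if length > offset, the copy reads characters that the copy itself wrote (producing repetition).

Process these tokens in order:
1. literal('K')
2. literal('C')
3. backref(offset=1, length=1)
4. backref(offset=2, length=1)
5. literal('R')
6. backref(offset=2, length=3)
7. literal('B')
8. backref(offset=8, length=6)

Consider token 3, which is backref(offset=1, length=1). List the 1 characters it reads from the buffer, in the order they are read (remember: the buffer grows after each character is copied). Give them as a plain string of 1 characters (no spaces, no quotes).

Token 1: literal('K'). Output: "K"
Token 2: literal('C'). Output: "KC"
Token 3: backref(off=1, len=1). Buffer before: "KC" (len 2)
  byte 1: read out[1]='C', append. Buffer now: "KCC"

Answer: C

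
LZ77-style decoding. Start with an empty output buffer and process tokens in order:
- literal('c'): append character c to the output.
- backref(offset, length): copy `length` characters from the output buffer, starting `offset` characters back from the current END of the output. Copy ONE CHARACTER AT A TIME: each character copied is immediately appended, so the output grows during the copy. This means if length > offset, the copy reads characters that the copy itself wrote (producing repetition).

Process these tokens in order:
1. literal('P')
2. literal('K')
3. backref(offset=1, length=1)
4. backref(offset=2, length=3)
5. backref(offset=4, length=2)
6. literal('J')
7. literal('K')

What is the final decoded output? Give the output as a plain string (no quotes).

Token 1: literal('P'). Output: "P"
Token 2: literal('K'). Output: "PK"
Token 3: backref(off=1, len=1). Copied 'K' from pos 1. Output: "PKK"
Token 4: backref(off=2, len=3) (overlapping!). Copied 'KKK' from pos 1. Output: "PKKKKK"
Token 5: backref(off=4, len=2). Copied 'KK' from pos 2. Output: "PKKKKKKK"
Token 6: literal('J'). Output: "PKKKKKKKJ"
Token 7: literal('K'). Output: "PKKKKKKKJK"

Answer: PKKKKKKKJK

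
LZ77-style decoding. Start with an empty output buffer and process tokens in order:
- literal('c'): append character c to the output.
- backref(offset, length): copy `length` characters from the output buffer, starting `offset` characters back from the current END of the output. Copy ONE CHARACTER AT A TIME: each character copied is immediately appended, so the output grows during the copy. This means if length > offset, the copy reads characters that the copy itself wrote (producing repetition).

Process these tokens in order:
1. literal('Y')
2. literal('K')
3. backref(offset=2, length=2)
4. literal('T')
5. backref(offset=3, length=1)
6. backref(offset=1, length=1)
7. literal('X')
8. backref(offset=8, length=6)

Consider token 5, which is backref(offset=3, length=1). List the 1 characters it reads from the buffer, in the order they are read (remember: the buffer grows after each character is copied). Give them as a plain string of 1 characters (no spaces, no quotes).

Answer: Y

Derivation:
Token 1: literal('Y'). Output: "Y"
Token 2: literal('K'). Output: "YK"
Token 3: backref(off=2, len=2). Copied 'YK' from pos 0. Output: "YKYK"
Token 4: literal('T'). Output: "YKYKT"
Token 5: backref(off=3, len=1). Buffer before: "YKYKT" (len 5)
  byte 1: read out[2]='Y', append. Buffer now: "YKYKTY"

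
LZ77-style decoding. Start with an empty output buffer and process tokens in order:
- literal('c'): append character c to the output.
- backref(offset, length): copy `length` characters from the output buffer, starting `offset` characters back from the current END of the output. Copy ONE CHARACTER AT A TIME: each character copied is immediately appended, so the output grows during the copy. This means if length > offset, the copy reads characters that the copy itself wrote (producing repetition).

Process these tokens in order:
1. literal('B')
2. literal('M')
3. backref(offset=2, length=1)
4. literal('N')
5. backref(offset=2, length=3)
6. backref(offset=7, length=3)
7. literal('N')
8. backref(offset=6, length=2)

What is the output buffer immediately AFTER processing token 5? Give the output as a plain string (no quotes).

Token 1: literal('B'). Output: "B"
Token 2: literal('M'). Output: "BM"
Token 3: backref(off=2, len=1). Copied 'B' from pos 0. Output: "BMB"
Token 4: literal('N'). Output: "BMBN"
Token 5: backref(off=2, len=3) (overlapping!). Copied 'BNB' from pos 2. Output: "BMBNBNB"

Answer: BMBNBNB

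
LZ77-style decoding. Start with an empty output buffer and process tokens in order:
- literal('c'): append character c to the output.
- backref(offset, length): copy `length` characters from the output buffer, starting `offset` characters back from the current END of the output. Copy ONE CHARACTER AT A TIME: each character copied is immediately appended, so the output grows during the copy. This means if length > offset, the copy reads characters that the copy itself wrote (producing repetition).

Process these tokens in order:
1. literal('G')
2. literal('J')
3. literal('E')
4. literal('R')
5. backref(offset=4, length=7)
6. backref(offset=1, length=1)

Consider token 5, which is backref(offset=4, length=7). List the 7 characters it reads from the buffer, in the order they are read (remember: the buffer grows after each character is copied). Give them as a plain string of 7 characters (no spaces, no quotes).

Answer: GJERGJE

Derivation:
Token 1: literal('G'). Output: "G"
Token 2: literal('J'). Output: "GJ"
Token 3: literal('E'). Output: "GJE"
Token 4: literal('R'). Output: "GJER"
Token 5: backref(off=4, len=7). Buffer before: "GJER" (len 4)
  byte 1: read out[0]='G', append. Buffer now: "GJERG"
  byte 2: read out[1]='J', append. Buffer now: "GJERGJ"
  byte 3: read out[2]='E', append. Buffer now: "GJERGJE"
  byte 4: read out[3]='R', append. Buffer now: "GJERGJER"
  byte 5: read out[4]='G', append. Buffer now: "GJERGJERG"
  byte 6: read out[5]='J', append. Buffer now: "GJERGJERGJ"
  byte 7: read out[6]='E', append. Buffer now: "GJERGJERGJE"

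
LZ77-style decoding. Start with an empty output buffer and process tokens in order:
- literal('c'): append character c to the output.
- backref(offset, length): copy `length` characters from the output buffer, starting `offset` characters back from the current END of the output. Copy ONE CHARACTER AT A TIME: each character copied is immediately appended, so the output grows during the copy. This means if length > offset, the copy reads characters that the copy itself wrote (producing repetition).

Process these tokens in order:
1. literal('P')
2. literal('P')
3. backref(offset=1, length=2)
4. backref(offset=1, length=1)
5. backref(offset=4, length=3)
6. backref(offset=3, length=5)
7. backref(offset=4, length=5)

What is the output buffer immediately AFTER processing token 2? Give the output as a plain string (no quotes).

Token 1: literal('P'). Output: "P"
Token 2: literal('P'). Output: "PP"

Answer: PP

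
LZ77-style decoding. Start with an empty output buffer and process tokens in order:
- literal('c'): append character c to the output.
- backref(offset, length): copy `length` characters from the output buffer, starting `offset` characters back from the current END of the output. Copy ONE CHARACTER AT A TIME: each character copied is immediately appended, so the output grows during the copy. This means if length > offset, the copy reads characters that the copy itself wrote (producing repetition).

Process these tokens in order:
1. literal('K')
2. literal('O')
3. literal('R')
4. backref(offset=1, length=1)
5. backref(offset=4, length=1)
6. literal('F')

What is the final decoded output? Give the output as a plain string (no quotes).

Answer: KORRKF

Derivation:
Token 1: literal('K'). Output: "K"
Token 2: literal('O'). Output: "KO"
Token 3: literal('R'). Output: "KOR"
Token 4: backref(off=1, len=1). Copied 'R' from pos 2. Output: "KORR"
Token 5: backref(off=4, len=1). Copied 'K' from pos 0. Output: "KORRK"
Token 6: literal('F'). Output: "KORRKF"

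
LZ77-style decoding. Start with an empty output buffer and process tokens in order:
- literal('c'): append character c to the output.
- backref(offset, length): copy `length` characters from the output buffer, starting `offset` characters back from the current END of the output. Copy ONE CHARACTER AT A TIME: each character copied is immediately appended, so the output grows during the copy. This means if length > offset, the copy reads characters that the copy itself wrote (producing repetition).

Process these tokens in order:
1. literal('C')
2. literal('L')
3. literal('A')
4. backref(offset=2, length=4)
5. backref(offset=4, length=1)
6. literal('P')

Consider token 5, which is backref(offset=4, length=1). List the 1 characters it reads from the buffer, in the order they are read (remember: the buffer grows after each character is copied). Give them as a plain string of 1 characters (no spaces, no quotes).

Answer: L

Derivation:
Token 1: literal('C'). Output: "C"
Token 2: literal('L'). Output: "CL"
Token 3: literal('A'). Output: "CLA"
Token 4: backref(off=2, len=4) (overlapping!). Copied 'LALA' from pos 1. Output: "CLALALA"
Token 5: backref(off=4, len=1). Buffer before: "CLALALA" (len 7)
  byte 1: read out[3]='L', append. Buffer now: "CLALALAL"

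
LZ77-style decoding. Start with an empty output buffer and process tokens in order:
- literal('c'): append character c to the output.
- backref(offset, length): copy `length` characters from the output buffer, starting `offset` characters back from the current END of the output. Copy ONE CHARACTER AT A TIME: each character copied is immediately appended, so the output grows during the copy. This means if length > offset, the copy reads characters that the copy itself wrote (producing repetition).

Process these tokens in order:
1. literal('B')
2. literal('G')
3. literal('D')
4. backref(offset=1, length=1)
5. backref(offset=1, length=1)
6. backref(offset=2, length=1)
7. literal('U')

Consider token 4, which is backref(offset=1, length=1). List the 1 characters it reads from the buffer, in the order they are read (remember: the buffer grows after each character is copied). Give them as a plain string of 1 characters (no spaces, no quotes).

Answer: D

Derivation:
Token 1: literal('B'). Output: "B"
Token 2: literal('G'). Output: "BG"
Token 3: literal('D'). Output: "BGD"
Token 4: backref(off=1, len=1). Buffer before: "BGD" (len 3)
  byte 1: read out[2]='D', append. Buffer now: "BGDD"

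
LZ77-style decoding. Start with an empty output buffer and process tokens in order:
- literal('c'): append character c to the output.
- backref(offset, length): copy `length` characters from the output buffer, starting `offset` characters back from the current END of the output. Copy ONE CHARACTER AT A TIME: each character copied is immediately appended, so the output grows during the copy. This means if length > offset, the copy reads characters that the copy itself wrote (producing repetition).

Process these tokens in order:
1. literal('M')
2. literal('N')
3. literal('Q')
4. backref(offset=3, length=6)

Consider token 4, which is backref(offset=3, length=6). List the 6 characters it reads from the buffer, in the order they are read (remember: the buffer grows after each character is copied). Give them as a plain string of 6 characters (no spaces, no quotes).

Token 1: literal('M'). Output: "M"
Token 2: literal('N'). Output: "MN"
Token 3: literal('Q'). Output: "MNQ"
Token 4: backref(off=3, len=6). Buffer before: "MNQ" (len 3)
  byte 1: read out[0]='M', append. Buffer now: "MNQM"
  byte 2: read out[1]='N', append. Buffer now: "MNQMN"
  byte 3: read out[2]='Q', append. Buffer now: "MNQMNQ"
  byte 4: read out[3]='M', append. Buffer now: "MNQMNQM"
  byte 5: read out[4]='N', append. Buffer now: "MNQMNQMN"
  byte 6: read out[5]='Q', append. Buffer now: "MNQMNQMNQ"

Answer: MNQMNQ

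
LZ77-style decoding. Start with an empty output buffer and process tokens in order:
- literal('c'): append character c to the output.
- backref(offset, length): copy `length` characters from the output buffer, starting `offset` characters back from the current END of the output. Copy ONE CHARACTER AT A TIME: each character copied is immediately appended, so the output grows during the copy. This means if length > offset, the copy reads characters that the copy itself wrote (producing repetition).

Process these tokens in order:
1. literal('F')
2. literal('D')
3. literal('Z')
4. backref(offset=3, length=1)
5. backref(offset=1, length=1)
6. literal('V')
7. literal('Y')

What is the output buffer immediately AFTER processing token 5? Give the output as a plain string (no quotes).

Token 1: literal('F'). Output: "F"
Token 2: literal('D'). Output: "FD"
Token 3: literal('Z'). Output: "FDZ"
Token 4: backref(off=3, len=1). Copied 'F' from pos 0. Output: "FDZF"
Token 5: backref(off=1, len=1). Copied 'F' from pos 3. Output: "FDZFF"

Answer: FDZFF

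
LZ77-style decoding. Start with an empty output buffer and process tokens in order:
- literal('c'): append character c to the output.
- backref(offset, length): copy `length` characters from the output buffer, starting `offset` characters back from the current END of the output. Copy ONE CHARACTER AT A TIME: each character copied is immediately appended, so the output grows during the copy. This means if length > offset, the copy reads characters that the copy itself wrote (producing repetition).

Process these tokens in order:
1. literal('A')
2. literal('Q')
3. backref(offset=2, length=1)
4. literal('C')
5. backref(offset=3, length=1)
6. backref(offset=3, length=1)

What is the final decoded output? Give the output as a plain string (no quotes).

Answer: AQACQA

Derivation:
Token 1: literal('A'). Output: "A"
Token 2: literal('Q'). Output: "AQ"
Token 3: backref(off=2, len=1). Copied 'A' from pos 0. Output: "AQA"
Token 4: literal('C'). Output: "AQAC"
Token 5: backref(off=3, len=1). Copied 'Q' from pos 1. Output: "AQACQ"
Token 6: backref(off=3, len=1). Copied 'A' from pos 2. Output: "AQACQA"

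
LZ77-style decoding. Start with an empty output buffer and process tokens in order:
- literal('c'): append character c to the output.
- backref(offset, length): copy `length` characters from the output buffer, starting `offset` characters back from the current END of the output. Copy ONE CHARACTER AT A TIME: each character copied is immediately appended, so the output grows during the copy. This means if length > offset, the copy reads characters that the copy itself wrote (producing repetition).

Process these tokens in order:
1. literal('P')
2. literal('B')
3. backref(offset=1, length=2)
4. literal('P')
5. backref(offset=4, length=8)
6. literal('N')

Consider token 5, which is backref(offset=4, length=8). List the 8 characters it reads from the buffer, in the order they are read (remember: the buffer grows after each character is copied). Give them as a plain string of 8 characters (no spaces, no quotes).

Token 1: literal('P'). Output: "P"
Token 2: literal('B'). Output: "PB"
Token 3: backref(off=1, len=2) (overlapping!). Copied 'BB' from pos 1. Output: "PBBB"
Token 4: literal('P'). Output: "PBBBP"
Token 5: backref(off=4, len=8). Buffer before: "PBBBP" (len 5)
  byte 1: read out[1]='B', append. Buffer now: "PBBBPB"
  byte 2: read out[2]='B', append. Buffer now: "PBBBPBB"
  byte 3: read out[3]='B', append. Buffer now: "PBBBPBBB"
  byte 4: read out[4]='P', append. Buffer now: "PBBBPBBBP"
  byte 5: read out[5]='B', append. Buffer now: "PBBBPBBBPB"
  byte 6: read out[6]='B', append. Buffer now: "PBBBPBBBPBB"
  byte 7: read out[7]='B', append. Buffer now: "PBBBPBBBPBBB"
  byte 8: read out[8]='P', append. Buffer now: "PBBBPBBBPBBBP"

Answer: BBBPBBBP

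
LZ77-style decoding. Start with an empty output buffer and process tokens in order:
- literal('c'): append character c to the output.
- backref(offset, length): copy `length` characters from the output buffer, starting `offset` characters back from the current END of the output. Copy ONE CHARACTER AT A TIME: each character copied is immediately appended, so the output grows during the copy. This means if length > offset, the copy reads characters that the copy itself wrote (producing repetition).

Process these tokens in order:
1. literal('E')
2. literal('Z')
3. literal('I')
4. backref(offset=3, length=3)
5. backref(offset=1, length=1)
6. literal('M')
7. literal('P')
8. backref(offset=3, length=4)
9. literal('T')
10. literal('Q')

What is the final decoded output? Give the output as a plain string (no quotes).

Answer: EZIEZIIMPIMPITQ

Derivation:
Token 1: literal('E'). Output: "E"
Token 2: literal('Z'). Output: "EZ"
Token 3: literal('I'). Output: "EZI"
Token 4: backref(off=3, len=3). Copied 'EZI' from pos 0. Output: "EZIEZI"
Token 5: backref(off=1, len=1). Copied 'I' from pos 5. Output: "EZIEZII"
Token 6: literal('M'). Output: "EZIEZIIM"
Token 7: literal('P'). Output: "EZIEZIIMP"
Token 8: backref(off=3, len=4) (overlapping!). Copied 'IMPI' from pos 6. Output: "EZIEZIIMPIMPI"
Token 9: literal('T'). Output: "EZIEZIIMPIMPIT"
Token 10: literal('Q'). Output: "EZIEZIIMPIMPITQ"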